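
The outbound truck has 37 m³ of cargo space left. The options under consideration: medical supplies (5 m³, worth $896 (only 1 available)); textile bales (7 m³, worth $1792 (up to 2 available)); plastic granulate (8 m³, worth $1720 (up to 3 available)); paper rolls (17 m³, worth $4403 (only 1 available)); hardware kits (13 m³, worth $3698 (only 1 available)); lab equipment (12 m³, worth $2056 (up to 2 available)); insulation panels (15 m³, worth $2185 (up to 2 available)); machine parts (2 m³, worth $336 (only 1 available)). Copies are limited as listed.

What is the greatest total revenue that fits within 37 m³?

The ratio ordering already packs tightly: textile bales + paper rolls + hardware kits, 37 m³, 9893.
Every other selection either busts 37 m³ or exceeds an availability limit or fails to beat 9893.

9893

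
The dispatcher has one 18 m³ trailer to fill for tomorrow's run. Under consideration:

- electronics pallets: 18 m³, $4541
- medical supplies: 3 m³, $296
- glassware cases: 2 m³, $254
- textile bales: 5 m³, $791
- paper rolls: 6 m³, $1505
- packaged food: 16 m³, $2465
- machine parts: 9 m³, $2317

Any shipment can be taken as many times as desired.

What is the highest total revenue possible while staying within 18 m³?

Best packing: 2×machine parts — 18 m³, 4634 total.
That's the maximum — no swap from here does better than 4634.

4634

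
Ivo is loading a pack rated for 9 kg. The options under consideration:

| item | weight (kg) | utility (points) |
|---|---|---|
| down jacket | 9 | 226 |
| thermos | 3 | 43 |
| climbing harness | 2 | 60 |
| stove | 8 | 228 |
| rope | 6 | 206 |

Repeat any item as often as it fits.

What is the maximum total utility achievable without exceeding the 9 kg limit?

266

Taking climbing harness + rope: 8 kg used, 266 in utility.
Nothing else within 9 kg beats 266.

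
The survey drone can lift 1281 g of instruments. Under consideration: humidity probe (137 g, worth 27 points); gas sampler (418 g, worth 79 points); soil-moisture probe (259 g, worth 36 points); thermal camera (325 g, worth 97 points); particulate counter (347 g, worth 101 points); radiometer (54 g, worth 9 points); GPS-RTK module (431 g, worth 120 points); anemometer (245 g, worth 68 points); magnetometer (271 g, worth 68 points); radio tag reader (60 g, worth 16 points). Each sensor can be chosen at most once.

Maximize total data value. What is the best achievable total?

353

A density-first pass picks thermal camera + particulate counter + radiometer + GPS-RTK module + radio tag reader — 343 at 1217 g.
Reworking the packing: thermal camera + GPS-RTK module + anemometer + magnetometer uses 1272 g and improves the total to 353.
Next best is thermal camera + particulate counter + anemometer + magnetometer + radio tag reader at 350 (1248 g) — short by 3.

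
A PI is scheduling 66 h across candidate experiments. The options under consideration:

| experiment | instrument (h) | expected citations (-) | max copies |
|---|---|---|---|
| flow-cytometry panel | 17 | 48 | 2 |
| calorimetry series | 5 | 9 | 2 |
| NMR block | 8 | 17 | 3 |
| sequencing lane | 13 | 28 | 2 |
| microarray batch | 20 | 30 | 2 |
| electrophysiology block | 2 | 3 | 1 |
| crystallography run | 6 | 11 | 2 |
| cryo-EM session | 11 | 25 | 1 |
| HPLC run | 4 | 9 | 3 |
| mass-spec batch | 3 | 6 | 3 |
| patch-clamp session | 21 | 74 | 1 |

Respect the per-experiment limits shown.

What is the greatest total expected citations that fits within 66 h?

2×flow-cytometry panel + cryo-EM session + patch-clamp session uses 66 of the 66 h and totals 195.

195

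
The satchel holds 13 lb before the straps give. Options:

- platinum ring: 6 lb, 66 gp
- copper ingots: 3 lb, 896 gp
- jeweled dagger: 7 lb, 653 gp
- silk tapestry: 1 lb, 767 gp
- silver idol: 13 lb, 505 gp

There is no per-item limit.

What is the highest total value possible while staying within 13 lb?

9971

The ratio ordering already packs tightly: 13×silk tapestry, 13 lb, 9971.
That's the maximum — no swap from here does better than 9971.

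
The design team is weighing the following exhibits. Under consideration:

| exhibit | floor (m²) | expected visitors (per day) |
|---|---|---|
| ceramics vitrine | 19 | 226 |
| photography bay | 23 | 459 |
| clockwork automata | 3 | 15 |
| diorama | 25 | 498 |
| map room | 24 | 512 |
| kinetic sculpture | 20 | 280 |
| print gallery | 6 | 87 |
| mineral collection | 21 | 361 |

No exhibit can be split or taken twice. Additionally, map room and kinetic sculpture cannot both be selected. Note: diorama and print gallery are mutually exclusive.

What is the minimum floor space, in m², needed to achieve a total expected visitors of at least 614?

33

Need the lightest bundle worth ≥ 614.
clockwork automata + map room + print gallery: 614 expected visitors at 33 m².
Any bundle with less than 33 m² falls short of 614.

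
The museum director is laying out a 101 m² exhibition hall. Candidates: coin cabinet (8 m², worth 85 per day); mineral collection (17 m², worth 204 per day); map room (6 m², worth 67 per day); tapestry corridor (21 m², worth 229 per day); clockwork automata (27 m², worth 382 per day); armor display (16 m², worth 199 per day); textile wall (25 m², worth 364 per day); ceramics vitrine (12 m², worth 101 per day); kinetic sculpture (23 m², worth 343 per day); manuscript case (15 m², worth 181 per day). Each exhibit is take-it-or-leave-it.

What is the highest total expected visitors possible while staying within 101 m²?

1378

Greedy by ratio would take map room + clockwork automata + armor display + textile wall + kinetic sculpture: 97 m² used, total 1355.
The 22 m² tied up in map room and armor display is better spent on coin cabinet + mineral collection — total rises to 1378 (100 m²).
No other feasible combination exceeds 1378.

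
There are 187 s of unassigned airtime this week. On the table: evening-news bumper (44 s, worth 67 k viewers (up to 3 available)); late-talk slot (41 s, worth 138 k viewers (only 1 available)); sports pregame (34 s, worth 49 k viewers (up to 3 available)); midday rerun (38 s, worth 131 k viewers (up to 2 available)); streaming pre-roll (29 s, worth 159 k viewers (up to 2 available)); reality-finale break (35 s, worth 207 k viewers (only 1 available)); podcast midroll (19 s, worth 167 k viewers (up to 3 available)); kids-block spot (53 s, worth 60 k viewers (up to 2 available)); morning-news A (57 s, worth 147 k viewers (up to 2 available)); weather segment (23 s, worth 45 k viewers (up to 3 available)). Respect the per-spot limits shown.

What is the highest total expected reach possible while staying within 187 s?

1075

Taking the top-ratio spots first gives 2×streaming pre-roll + reality-finale break + 3×podcast midroll + weather segment for 1071 (173 s).
The 23 s tied up in weather segment is better spent on sports pregame — total rises to 1075 (184 s).
The spare 3 s is too small for any remaining spot, and no exchange beats 1075.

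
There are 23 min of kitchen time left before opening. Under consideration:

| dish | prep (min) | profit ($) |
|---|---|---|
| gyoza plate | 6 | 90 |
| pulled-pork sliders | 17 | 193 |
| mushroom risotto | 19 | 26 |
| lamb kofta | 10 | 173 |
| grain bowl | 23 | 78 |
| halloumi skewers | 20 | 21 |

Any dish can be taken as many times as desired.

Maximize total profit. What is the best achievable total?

Density check — lamb kofta 17.30, gyoza plate 15.00, pulled-pork sliders 11.35, grain bowl 3.39 are the best per min.
Greedy by ratio would take 2×lamb kofta: 20 min used, total 346.
The 10 min tied up in lamb kofta is better spent on 2×gyoza plate — total rises to 353 (22 min).

353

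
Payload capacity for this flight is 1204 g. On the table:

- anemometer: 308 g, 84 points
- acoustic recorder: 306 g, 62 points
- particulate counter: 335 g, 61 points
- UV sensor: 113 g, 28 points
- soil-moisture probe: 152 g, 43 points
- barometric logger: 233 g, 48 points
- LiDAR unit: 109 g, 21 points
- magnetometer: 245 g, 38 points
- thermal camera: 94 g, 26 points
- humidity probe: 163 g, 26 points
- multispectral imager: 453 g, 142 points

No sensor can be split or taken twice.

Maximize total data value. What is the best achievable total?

The ratio heuristic lands on anemometer + UV sensor + soil-moisture probe + thermal camera + multispectral imager (323) but leaves 84 g idle.
Replace soil-moisture probe with barometric logger: the trade gains 5 net, giving 328 at 1201 g.

328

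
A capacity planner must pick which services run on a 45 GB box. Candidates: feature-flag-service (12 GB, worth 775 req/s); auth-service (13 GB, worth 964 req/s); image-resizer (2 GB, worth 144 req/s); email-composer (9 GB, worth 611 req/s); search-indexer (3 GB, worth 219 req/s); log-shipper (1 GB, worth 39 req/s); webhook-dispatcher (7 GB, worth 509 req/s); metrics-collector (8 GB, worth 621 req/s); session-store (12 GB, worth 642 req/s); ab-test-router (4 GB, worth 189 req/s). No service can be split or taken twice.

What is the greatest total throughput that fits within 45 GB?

3232

By throughput per GB: metrics-collector 77.62, auth-service 74.15, search-indexer 73.00, webhook-dispatcher 72.71 lead.
Greedy by ratio would take auth-service + image-resizer + email-composer + search-indexer + log-shipper + webhook-dispatcher + metrics-collector: 43 GB used, total 3107.
Replace email-composer and log-shipper with feature-flag-service: the trade gains 125 net, giving 3232 at 45 GB.
Every other selection either busts 45 GB or fails to beat 3232.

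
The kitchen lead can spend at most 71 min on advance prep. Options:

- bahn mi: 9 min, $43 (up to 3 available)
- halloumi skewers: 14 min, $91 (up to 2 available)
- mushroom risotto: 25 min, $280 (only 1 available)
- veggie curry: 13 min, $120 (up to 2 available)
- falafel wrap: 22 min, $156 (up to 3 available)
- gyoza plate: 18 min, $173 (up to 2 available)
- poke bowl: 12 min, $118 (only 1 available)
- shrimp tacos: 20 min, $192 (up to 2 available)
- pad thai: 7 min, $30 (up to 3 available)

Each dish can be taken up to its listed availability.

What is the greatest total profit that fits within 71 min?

712

Taking the top-ratio dishes first gives mushroom risotto + veggie curry + gyoza plate + poke bowl for 691 (68 min).
Dropping gyoza plate and poke bowl frees 30 min; slotting in veggie curry + shrimp tacos (33 min) lifts the total to 712 at 71 min.
Every other selection either busts 71 min or exceeds an availability limit or fails to beat 712.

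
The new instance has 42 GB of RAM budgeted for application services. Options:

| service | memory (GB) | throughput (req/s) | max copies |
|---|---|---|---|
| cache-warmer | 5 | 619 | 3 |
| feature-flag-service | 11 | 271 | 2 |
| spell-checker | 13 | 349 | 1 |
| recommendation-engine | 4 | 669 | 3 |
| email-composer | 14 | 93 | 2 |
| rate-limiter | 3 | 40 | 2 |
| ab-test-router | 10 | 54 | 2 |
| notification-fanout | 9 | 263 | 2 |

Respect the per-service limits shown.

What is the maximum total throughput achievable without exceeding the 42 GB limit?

4213

By throughput per GB: recommendation-engine 167.25, cache-warmer 123.80, notification-fanout 29.22, spell-checker 26.85 lead.
Taking the top-ratio services first gives 3×cache-warmer + 3×recommendation-engine + 2×rate-limiter + notification-fanout for 4207 (42 GB).
Dropping 2×rate-limiter and notification-fanout frees 15 GB; slotting in spell-checker (13 GB) lifts the total to 4213 at 40 GB.
No other feasible combination exceeds 4213.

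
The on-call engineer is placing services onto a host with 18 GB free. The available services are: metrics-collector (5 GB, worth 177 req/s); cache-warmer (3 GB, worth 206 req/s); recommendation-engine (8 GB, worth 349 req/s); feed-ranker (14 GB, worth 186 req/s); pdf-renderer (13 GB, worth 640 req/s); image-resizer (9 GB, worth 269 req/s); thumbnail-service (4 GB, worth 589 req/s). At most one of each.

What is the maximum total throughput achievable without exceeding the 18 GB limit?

1229

Greedy by ratio would take cache-warmer + recommendation-engine + thumbnail-service: 15 GB used, total 1144.
The 11 GB tied up in cache-warmer and recommendation-engine is better spent on pdf-renderer — total rises to 1229 (17 GB).
Next best is cache-warmer + recommendation-engine + thumbnail-service at 1144 (15 GB) — short by 85.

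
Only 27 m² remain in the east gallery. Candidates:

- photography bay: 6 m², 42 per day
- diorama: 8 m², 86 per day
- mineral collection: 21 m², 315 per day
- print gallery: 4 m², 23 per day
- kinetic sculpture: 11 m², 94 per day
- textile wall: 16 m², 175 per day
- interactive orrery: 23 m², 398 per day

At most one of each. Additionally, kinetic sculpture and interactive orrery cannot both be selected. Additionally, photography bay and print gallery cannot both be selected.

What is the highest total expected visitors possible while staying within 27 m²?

Density check — interactive orrery 17.30, mineral collection 15.00, textile wall 10.94, diorama 10.75 are the best per m².
Taking print gallery + interactive orrery: 27 m² used, 421 in expected visitors.
Nothing else feasible within 27 m² beats 421.

421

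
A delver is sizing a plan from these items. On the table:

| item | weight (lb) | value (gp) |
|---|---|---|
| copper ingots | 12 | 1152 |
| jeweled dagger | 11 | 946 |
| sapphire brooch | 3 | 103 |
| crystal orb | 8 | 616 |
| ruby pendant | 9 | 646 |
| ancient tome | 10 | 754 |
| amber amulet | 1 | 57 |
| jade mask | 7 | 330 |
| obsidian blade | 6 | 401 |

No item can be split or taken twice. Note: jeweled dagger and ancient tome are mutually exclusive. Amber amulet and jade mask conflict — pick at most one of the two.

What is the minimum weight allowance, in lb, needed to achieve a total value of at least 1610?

Need the lightest bundle worth ≥ 1610.
Taking copper ingots + amber amulet + obsidian blade gives 1610 (≥ 1610) for 19 lb.
Below 19 lb the best achievable stays under 1610.

19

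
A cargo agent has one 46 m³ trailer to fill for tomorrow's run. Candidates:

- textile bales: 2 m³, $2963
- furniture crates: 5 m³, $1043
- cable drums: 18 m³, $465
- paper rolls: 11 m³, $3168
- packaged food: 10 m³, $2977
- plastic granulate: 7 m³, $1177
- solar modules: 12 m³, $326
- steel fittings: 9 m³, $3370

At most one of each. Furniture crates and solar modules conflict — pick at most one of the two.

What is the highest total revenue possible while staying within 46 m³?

Textile bales + furniture crates + paper rolls + packaged food + plastic granulate + steel fittings uses 44 of the 46 m³ and totals 14698.
Next best is textile bales + paper rolls + packaged food + plastic granulate + steel fittings at 13655 (39 m³) — short by 1043.

14698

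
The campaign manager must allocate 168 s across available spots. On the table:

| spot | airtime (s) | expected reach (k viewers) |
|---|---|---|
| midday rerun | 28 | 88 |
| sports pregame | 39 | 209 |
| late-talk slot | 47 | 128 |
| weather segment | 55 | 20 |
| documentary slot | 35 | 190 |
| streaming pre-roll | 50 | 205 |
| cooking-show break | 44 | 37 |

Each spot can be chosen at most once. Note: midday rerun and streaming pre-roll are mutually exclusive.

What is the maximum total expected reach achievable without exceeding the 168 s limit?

641

Ranking by ratio (expected reach/s): documentary slot 5.43, sports pregame 5.36, streaming pre-roll 4.10.
Sports pregame + documentary slot + streaming pre-roll + cooking-show break uses 168 of the 168 s and totals 641.
No other feasible combination exceeds 641.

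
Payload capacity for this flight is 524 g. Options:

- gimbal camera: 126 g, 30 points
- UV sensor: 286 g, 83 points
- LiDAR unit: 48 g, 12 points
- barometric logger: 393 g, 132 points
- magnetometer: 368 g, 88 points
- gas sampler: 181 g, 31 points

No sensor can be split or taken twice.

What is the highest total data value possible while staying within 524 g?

The ratio heuristic lands on LiDAR unit + barometric logger (144) but leaves 83 g idle.
The 48 g tied up in LiDAR unit is better spent on gimbal camera — total rises to 162 (519 g).
Every other selection either busts 524 g or fails to beat 162.

162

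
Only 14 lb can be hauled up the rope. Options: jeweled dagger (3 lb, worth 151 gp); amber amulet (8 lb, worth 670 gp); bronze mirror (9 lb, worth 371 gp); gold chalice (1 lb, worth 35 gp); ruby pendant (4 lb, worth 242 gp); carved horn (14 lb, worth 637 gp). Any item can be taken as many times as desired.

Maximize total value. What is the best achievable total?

Amber amulet + 2×gold chalice + ruby pendant uses 14 of the 14 lb and totals 982.

982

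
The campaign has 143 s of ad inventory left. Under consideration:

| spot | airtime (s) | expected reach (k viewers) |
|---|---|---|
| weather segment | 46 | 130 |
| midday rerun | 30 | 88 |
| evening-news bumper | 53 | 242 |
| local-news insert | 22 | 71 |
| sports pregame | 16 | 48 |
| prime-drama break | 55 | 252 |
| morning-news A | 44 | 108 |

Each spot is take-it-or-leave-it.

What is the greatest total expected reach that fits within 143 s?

Density check — prime-drama break 4.58, evening-news bumper 4.57, local-news insert 3.23 are the best per s.
Taking the top-ratio spots first gives evening-news bumper + local-news insert + prime-drama break for 565 (130 s).
The 22 s tied up in local-news insert is better spent on midday rerun — total rises to 582 (138 s).
The closest alternative, evening-news bumper + local-news insert + prime-drama break, reaches only 565.

582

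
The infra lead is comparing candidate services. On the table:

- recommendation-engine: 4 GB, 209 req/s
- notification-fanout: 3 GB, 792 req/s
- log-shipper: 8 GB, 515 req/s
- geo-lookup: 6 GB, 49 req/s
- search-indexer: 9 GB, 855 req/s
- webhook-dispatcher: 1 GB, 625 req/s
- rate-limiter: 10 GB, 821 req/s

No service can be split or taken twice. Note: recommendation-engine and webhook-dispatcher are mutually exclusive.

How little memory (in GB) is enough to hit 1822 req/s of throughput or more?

Look for the lowest-memory combination reaching 1822.
notification-fanout + log-shipper + webhook-dispatcher: 1932 throughput at 12 GB.
Any bundle with less than 12 GB falls short of 1822.

12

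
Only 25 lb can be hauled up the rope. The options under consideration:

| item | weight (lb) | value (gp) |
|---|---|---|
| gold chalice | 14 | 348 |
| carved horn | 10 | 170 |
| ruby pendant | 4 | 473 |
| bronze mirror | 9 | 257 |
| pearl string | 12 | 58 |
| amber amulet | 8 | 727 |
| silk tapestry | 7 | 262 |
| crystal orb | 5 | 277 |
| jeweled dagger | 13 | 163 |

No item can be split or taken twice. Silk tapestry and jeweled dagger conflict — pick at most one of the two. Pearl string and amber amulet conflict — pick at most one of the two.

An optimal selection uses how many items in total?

Best achievable value is 1739.
ruby pendant + amber amulet + silk tapestry + crystal orb hits 1739 at 24 lb.
Every optimal selection uses 4 items.

4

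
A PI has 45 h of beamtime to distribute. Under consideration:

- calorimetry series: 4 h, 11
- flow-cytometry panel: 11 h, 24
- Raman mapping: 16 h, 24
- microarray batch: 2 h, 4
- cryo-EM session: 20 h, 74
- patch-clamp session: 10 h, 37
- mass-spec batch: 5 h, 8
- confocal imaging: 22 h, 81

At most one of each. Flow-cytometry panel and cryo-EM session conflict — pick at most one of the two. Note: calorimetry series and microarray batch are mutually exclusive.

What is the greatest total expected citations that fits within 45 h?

159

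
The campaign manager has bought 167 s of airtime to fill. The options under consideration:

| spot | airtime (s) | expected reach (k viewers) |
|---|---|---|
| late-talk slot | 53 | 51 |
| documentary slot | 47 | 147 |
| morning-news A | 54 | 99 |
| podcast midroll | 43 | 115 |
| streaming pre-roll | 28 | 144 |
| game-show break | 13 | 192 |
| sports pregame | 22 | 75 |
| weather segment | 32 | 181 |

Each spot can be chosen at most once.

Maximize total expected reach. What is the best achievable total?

779

The ratio heuristic lands on documentary slot + streaming pre-roll + game-show break + sports pregame + weather segment (739) but leaves 25 s idle.
The 22 s tied up in sports pregame is better spent on podcast midroll — total rises to 779 (163 s).
Every other selection either busts 167 s or fails to beat 779.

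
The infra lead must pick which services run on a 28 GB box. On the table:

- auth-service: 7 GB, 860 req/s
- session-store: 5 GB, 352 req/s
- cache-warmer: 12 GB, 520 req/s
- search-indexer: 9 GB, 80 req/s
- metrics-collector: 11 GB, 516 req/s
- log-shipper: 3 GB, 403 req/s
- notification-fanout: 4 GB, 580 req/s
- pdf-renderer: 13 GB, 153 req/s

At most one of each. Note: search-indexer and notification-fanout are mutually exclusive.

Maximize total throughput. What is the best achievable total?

By throughput per GB: notification-fanout 145.00, log-shipper 134.33, auth-service 122.86 lead.
Best packing: auth-service + cache-warmer + log-shipper + notification-fanout — 26 GB, 2363 total.

2363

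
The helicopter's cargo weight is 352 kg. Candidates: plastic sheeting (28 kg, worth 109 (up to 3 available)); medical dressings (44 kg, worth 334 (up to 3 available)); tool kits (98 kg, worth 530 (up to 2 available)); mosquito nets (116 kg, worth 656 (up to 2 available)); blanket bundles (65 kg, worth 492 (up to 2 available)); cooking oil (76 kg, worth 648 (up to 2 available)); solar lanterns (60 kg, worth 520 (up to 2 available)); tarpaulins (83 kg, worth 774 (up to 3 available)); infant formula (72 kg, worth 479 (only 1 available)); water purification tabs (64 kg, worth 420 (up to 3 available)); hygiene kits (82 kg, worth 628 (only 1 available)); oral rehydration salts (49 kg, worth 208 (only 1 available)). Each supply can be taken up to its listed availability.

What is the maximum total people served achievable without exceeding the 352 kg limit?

3080

Taking the top-ratio supplies first gives plastic sheeting + solar lanterns + 3×tarpaulins for 2951 (337 kg).
Replace plastic sheeting and tarpaulins with blanket bundles + solar lanterns: the trade gains 129 net, giving 3080 at 351 kg.
The spare 1 kg is too small for any remaining supply, and no exchange beats 3080.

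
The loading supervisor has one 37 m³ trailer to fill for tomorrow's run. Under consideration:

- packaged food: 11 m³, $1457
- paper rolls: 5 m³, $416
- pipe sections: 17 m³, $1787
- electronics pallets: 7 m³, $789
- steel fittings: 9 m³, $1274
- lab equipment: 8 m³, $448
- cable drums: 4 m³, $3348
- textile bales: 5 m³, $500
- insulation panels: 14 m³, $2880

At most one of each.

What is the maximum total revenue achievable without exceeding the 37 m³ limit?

8474

By revenue per m³: cable drums 837.00, insulation panels 205.71, steel fittings 141.56, packaged food 132.45 lead.
Taking the top-ratio shipments first gives electronics pallets + steel fittings + cable drums + insulation panels for 8291 (34 m³).
Dropping steel fittings frees 9 m³; slotting in packaged food (11 m³) lifts the total to 8474 at 36 m³.
That's the maximum — no swap from here does better than 8474.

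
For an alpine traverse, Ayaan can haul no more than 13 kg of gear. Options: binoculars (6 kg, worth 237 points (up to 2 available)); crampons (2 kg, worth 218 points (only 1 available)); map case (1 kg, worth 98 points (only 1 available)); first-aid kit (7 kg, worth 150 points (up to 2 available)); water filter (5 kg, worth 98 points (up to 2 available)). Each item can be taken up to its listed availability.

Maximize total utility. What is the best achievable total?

572

Taking the top-ratio items first gives binoculars + crampons + map case for 553 (9 kg).
The 2 kg tied up in crampons is better spent on binoculars — total rises to 572 (13 kg).
Nothing else within 13 kg beats 572.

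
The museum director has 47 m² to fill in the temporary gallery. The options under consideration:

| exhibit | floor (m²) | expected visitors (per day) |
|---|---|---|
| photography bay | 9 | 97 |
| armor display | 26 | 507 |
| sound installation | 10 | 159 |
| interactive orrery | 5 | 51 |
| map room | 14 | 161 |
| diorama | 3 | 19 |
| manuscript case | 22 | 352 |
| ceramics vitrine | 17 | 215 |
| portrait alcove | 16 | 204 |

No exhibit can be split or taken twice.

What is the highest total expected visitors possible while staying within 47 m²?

Best packing: photography bay + armor display + sound installation — 45 m², 763 total.
Next best is armor display + interactive orrery + portrait alcove at 762 (47 m²) — short by 1.

763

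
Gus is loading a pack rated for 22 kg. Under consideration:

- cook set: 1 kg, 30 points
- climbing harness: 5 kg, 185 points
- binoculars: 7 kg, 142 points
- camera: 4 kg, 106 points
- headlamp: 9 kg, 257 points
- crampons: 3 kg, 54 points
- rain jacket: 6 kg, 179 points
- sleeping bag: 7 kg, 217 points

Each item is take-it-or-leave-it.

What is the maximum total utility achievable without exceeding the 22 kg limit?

689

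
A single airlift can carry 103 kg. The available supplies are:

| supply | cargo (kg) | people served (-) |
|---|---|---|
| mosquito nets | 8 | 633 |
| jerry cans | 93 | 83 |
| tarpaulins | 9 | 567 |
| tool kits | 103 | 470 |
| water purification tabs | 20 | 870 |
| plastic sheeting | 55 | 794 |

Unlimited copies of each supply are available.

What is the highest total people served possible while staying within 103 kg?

7596

By people served per kg: mosquito nets 79.12, tarpaulins 63.00, water purification tabs 43.50, plastic sheeting 14.44 lead.
Taking 12×mosquito nets: 96 kg used, 7596 in people served.
Every other selection either busts 103 kg or fails to beat 7596.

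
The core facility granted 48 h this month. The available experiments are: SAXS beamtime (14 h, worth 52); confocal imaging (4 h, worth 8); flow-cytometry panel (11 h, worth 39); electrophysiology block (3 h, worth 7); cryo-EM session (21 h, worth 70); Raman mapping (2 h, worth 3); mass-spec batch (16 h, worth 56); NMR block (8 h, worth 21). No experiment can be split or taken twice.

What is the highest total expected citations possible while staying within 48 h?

By expected citations per h: SAXS beamtime 3.71, flow-cytometry panel 3.55, mass-spec batch 3.50 lead.
Taking the top-ratio experiments first gives SAXS beamtime + confocal imaging + flow-cytometry panel + electrophysiology block + mass-spec batch for 162 (48 h).
The 21 h tied up in SAXS beamtime and confocal imaging and electrophysiology block is better spent on cryo-EM session — total rises to 165 (48 h).

165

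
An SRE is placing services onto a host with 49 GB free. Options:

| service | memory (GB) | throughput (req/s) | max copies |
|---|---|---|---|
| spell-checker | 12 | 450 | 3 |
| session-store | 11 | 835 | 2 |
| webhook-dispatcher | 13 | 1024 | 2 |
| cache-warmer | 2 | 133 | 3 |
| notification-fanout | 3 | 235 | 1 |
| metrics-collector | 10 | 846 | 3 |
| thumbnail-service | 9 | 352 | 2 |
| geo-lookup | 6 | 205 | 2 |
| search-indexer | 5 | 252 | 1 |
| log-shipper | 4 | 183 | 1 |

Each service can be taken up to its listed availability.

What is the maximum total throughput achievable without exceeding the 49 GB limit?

Taking the top-ratio services first gives webhook-dispatcher + cache-warmer + notification-fanout + 3×metrics-collector for 3930 (48 GB).
Replace cache-warmer and metrics-collector with webhook-dispatcher: the trade gains 45 net, giving 3975 at 49 GB.
Nothing else within 49 GB beats 3975.

3975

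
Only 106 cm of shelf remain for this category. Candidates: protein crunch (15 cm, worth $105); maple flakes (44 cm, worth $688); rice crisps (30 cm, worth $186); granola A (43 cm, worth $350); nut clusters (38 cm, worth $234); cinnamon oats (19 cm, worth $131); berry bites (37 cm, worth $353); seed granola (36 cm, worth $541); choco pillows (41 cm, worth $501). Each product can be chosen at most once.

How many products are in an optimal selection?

3

Optimal total is 1360.
maple flakes + cinnamon oats + seed granola hits 1360 at 99 cm.
Any selection reaching 1360 contains exactly 3 products.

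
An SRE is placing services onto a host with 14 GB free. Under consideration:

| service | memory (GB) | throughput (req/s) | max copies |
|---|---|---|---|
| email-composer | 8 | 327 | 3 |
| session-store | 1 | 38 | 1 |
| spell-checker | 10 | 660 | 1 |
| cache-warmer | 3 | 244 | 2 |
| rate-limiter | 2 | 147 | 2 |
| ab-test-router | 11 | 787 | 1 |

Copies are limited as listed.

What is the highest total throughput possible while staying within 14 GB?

1031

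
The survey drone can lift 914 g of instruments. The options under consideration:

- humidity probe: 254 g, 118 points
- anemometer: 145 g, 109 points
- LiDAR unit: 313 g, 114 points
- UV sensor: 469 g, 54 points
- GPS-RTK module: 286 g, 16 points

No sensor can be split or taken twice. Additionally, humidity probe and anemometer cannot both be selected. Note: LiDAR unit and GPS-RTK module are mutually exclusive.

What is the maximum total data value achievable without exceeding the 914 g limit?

232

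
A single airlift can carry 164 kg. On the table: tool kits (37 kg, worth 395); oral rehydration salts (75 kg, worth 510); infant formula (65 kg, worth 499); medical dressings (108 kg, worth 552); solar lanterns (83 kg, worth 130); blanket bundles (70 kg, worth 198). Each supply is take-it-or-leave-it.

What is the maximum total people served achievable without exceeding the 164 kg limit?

1009

The ratio heuristic lands on tool kits + infant formula (894) but leaves 62 kg idle.
Replace tool kits with oral rehydration salts: the trade gains 115 net, giving 1009 at 140 kg.
No other feasible combination exceeds 1009.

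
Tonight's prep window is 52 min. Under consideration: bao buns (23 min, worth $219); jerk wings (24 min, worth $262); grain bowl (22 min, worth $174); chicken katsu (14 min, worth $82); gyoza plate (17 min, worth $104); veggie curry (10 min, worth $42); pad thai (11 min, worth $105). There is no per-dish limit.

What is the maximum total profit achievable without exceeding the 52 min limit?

524

By profit per min: jerk wings 10.92, pad thai 9.55, bao buns 9.52, grain bowl 7.91 lead.
The ratio ordering already packs tightly: 2×jerk wings, 48 min, 524.
Every other selection either busts 52 min or fails to beat 524.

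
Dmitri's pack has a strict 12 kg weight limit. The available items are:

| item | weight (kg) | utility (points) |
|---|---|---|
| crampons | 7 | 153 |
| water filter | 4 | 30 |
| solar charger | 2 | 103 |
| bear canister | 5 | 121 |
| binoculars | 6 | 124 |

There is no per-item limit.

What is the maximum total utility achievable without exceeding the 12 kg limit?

618

The ratio ordering already packs tightly: 6×solar charger, 12 kg, 618.
Every other selection either busts 12 kg or fails to beat 618.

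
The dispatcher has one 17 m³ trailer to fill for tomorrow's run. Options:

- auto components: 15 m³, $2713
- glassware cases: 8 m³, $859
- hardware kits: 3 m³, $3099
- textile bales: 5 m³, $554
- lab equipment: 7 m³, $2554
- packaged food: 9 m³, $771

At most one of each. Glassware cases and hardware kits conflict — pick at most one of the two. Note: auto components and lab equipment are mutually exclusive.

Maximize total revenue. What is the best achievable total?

Best packing: hardware kits + textile bales + lab equipment — 15 m³, 6207 total.
Runner-up hardware kits + lab equipment tops out at 5653.

6207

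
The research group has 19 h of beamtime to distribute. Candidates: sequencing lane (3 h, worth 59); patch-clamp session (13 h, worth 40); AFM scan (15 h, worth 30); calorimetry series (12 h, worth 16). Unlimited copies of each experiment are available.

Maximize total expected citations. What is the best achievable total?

Density check — sequencing lane 19.67, patch-clamp session 3.08, AFM scan 2.00, calorimetry series 1.33 are the best per h.
Best packing: 6×sequencing lane — 18 h, 354 total.
No other feasible combination exceeds 354.

354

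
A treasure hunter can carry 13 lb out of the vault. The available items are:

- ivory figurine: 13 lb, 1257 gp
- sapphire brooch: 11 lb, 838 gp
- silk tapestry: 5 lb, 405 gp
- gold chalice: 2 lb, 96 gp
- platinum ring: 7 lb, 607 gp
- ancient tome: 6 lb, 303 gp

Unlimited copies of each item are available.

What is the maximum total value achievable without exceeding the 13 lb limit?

1257

Density check — ivory figurine 96.69, platinum ring 86.71, silk tapestry 81.00 are the best per lb.
Taking ivory figurine: 13 lb used, 1257 in value.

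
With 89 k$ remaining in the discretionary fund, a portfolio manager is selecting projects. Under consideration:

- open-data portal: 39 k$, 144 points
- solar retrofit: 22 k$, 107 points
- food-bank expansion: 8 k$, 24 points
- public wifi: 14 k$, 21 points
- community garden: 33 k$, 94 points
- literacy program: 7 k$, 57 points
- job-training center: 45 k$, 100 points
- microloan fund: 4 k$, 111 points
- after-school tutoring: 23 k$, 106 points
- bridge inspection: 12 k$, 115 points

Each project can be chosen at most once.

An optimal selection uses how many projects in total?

5

The maximum projected impact within 89 k$ is 534.
One optimal bundle: open-data portal + solar retrofit + literacy program + microloan fund + bridge inspection (84 k$).
Every optimal selection uses 5 projects.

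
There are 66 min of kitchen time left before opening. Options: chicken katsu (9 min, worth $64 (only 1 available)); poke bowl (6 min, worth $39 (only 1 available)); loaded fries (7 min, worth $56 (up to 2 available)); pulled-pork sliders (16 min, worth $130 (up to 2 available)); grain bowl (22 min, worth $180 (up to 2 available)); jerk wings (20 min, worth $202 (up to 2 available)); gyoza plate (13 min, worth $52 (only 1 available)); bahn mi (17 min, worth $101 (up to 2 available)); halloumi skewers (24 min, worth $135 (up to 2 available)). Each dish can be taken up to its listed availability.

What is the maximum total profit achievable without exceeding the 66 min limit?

598

Taking the top-ratio dishes first gives grain bowl + 2×jerk wings for 584 (62 min).
Replace grain bowl with chicken katsu + pulled-pork sliders: the trade gains 14 net, giving 598 at 65 min.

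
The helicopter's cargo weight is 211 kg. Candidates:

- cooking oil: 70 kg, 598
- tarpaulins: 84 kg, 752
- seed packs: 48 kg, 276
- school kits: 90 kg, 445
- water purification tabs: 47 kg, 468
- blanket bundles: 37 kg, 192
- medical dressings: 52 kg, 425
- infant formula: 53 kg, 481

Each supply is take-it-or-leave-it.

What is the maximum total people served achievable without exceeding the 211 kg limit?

1831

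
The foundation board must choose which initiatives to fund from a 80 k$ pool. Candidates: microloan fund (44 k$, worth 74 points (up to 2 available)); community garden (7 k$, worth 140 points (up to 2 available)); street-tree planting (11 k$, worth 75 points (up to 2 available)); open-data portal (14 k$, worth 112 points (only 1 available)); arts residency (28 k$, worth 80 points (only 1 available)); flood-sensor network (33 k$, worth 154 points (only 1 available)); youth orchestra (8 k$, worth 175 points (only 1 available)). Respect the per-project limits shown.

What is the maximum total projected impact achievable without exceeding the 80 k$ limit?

796

Density check — youth orchestra 21.88, community garden 20.00, open-data portal 8.00 are the best per k$.
Taking the top-ratio projects first gives 2×community garden + 2×street-tree planting + open-data portal + youth orchestra for 717 (58 k$).
Replace street-tree planting with flood-sensor network: the trade gains 79 net, giving 796 at 80 k$.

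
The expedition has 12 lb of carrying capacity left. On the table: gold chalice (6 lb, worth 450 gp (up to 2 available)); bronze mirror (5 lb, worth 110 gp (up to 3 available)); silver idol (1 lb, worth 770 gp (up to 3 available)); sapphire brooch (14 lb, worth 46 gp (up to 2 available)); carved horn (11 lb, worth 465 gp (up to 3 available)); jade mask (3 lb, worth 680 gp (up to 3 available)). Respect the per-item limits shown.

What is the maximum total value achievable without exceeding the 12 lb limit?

4350

Taking 3×silver idol + 3×jade mask: 12 lb used, 4350 in value.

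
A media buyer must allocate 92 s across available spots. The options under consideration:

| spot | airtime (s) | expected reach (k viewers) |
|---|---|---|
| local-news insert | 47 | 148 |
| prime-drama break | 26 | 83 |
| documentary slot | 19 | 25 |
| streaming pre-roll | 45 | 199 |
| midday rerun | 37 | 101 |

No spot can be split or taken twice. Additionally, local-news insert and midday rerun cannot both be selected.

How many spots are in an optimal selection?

2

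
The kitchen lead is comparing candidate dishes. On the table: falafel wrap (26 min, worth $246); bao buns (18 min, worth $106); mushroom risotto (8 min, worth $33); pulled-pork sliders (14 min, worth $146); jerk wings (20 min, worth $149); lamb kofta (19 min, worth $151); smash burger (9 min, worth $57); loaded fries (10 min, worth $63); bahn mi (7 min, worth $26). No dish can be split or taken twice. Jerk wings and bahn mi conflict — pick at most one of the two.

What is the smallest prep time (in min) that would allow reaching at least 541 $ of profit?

59

Minimise min subject to total profit ≥ 541.
falafel wrap + pulled-pork sliders + lamb kofta reaches 543 using 59 min.
Any bundle with less than 59 min falls short of 541.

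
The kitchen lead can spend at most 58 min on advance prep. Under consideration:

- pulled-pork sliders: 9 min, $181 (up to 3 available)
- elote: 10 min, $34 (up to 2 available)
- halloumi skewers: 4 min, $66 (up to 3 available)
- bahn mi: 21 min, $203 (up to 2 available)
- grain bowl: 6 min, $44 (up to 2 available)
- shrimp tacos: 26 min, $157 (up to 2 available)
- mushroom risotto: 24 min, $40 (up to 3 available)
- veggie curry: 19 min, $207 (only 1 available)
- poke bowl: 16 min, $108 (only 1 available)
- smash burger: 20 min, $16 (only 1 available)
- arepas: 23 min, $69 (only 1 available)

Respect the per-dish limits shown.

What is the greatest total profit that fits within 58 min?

948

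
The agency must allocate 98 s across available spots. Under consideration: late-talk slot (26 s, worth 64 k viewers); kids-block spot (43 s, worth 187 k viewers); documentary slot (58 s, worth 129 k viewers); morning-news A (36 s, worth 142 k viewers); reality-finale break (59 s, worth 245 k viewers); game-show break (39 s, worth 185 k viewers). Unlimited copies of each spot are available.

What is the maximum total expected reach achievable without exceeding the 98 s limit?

A density-first pass picks 2×game-show break — 370 at 78 s.
Dropping game-show break frees 39 s; slotting in reality-finale break (59 s) lifts the total to 430 at 98 s.

430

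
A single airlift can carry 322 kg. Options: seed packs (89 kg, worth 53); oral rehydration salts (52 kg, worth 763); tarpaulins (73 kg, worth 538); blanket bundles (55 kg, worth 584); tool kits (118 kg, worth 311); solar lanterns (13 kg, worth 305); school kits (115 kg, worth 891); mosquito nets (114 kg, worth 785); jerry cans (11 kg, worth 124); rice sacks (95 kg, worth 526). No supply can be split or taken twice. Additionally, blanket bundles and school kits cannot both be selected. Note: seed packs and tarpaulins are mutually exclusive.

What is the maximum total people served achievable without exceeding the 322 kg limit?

3099

Oral rehydration salts + tarpaulins + blanket bundles + solar lanterns + mosquito nets + jerry cans uses 318 of the 322 kg and totals 3099.
The closest alternative, oral rehydration salts + tarpaulins + blanket bundles + solar lanterns + mosquito nets, reaches only 2975.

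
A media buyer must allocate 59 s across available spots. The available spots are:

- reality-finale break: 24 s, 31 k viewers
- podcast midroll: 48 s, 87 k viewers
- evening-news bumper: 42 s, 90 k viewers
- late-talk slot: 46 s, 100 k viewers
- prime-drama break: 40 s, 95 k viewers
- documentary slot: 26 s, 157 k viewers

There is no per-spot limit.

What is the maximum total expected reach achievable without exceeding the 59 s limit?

By expected reach per s: documentary slot 6.04, prime-drama break 2.38, late-talk slot 2.17 lead.
2×documentary slot uses 52 of the 59 s and totals 314.

314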